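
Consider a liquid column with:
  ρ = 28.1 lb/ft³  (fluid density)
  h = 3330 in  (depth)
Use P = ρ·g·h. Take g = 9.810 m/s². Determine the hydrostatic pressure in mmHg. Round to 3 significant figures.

2800 mmHg

Directly: P = ρgh.
ρ = 28.1 lb/ft³ = 450.1 kg/m³; h = 3330 in = 84.58 m; g = 9.810 m/s².
P = 3.735×10^5 Pa
3.735×10^5 Pa × (1 mmHg / 133.3 Pa) = 2801 mmHg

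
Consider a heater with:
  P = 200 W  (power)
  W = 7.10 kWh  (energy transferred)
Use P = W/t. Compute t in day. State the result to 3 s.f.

Rearranging P = W/t for t: t = W/P.
P = 200 W; W = 7.10 kWh = 2.556×10^7 J.
t = 1.278×10^5 s
1.278×10^5 s × (1 day / 86400 s) = 1.479 day

1.48 day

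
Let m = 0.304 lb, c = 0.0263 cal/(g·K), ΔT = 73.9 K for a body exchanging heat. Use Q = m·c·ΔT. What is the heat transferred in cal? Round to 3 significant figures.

268 cal

Directly: Q = mcΔT.
m = 0.304 lb = 0.1379 kg; c = 0.0263 cal/(g·K) = 110.0 J/(kg·K); ΔT = 73.9 K.
Q = 1121 J  (the unit combination reduces to kg·m²/s² = J)
1121 J × (1 cal / 4.184 J) = 268.0 cal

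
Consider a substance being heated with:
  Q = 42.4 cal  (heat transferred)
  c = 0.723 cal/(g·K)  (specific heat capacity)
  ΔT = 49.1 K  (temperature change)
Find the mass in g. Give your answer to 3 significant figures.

Rearranging: m = Q/(c·ΔT).
Q = 42.4 cal = 177.4 J; c = 0.723 cal/(g·K) = 3025 J/(kg·K); ΔT = 49.1 K.
m = 0.001194 kg
0.001194 kg × (1 g / 0.001000 kg) = 1.194 g

1.19 g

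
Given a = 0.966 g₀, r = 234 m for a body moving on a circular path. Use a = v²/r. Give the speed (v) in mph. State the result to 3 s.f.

105 mph

Rearranging a = v²/r for v: v = √(a·r).
a = 0.966 g₀ = 9.473 m/s²; r = 234 m.
v = 47.08 m/s
47.08 m/s × (1 mph / 0.4470 m/s) = 105.3 mph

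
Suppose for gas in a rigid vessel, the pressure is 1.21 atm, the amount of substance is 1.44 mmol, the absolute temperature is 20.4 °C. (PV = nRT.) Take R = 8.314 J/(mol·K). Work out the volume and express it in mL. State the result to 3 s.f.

Rearranging PV = nRT for V: V = nRT/P.
P = 1.21 atm = 1.226×10^5 Pa; n = 1.44 mmol = 0.001440 mol; T = 20.4 °C = 293.5 K; R = 8.314 J/(mol·K).
V = 2.867×10^-5 m³
2.867×10^-5 m³ × (1 mL / 1.000×10^-6 m³) = 28.67 mL

28.7 mL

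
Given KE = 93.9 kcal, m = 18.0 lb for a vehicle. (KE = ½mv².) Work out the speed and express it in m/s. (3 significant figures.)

310 m/s

Rearranging KE = ½mv² for v: v = √(2·KE/m).
KE = 93.9 kcal = 3.929×10^5 J; m = 18.0 lb = 8.165 kg.
v = 310.2 m/s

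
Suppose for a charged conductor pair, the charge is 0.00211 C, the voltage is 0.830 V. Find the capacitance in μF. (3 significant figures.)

Directly: C = Q/V.
Q = 0.00211 C; V = 0.830 V.
C = 0.002542 F
0.002542 F × (1 μF / 1.000×10^-6 F) = 2542 μF

2540 μF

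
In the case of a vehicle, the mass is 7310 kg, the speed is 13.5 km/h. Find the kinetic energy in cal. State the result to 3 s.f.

12300 cal

Directly: KE = ½mv².
m = 7310 kg; v = 13.5 km/h = 3.750 m/s.
KE = 51398 J
51398 J × (1 cal / 4.184 J) = 12285 cal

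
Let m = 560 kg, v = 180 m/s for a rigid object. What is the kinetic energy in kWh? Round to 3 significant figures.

2.52 kWh

Directly: KE = ½mv².
m = 560 kg; v = 180 m/s.
KE = 9.072×10^6 J  (the unit combination reduces to kg·m²/s² = J)
9.072×10^6 J × (1 kWh / 3.600×10^6 J) = 2.520 kWh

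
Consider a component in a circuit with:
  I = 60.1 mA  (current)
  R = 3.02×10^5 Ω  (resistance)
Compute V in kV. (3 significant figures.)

18.2 kV

From Ohm's law: V = IR.
I = 60.1 mA = 0.06010 A; R = 3.02×10^5 Ω.
V = 18150 V
18150 V × (1 kV / 1000 V) = 18.15 kV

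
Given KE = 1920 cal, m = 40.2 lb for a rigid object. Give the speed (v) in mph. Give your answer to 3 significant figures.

Solving KE = ½mv² for v: v = √(2·KE/m).
KE = 1920 cal = 8033 J; m = 40.2 lb = 18.23 kg.
v = 29.68 m/s
29.68 m/s × (1 mph / 0.4470 m/s) = 66.40 mph

66.4 mph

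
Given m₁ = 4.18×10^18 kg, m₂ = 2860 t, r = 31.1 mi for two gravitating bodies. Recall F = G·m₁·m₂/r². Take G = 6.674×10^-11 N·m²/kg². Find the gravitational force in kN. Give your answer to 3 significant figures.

Directly: F = Gm₁m₂/r².
m₁ = 4.18×10^18 kg; m₂ = 2860 t = 2.860×10^6 kg; r = 31.1 mi = 50051 m; G = 6.674×10^-11 N·m²/kg².
F = 3.185×10^5 N
3.185×10^5 N × (1 kN / 1000 N) = 318.5 kN

319 kN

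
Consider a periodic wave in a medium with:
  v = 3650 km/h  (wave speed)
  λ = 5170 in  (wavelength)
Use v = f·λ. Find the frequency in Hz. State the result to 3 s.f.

7.72 Hz

Rearranging: f = v/λ.
v = 3650 km/h = 1014 m/s; λ = 5170 in = 131.3 m.
f = 7.721 Hz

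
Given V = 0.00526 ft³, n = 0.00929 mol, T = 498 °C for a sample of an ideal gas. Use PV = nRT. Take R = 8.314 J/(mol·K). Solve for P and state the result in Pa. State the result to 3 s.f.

Directly: P = nRT/V.
V = 0.00526 ft³ = 1.489×10^-4 m³; n = 0.00929 mol; T = 498 °C = 771.1 K; R = 8.314 J/(mol·K).
P = 3.999×10^5 Pa

4.00×10^5 Pa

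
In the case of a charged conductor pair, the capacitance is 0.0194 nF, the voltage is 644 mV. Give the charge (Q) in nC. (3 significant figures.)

Rearranging C = Q/V for Q: Q = CV.
C = 0.0194 nF = 1.940×10^-11 F; V = 644 mV = 0.6440 V.
Q = 1.249×10^-11 C
1.249×10^-11 C × (1 nC / 1.000×10^-9 C) = 0.01249 nC

0.0125 nC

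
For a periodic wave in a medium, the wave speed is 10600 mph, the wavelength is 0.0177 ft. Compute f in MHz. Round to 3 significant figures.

0.878 MHz

Rearranging: f = v/λ.
v = 10600 mph = 4739 m/s; λ = 0.0177 ft = 0.005395 m.
f = 8.783×10^5 Hz
8.783×10^5 Hz × (1 MHz / 1.000×10^6 Hz) = 0.8783 MHz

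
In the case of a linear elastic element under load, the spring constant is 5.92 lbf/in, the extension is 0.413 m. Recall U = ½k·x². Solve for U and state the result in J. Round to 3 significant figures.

88.4 J

Directly: U = ½kx².
k = 5.92 lbf/in = 1037 N/m; x = 0.413 m.
U = 88.42 J  (the unit combination reduces to kg·m²/s² = J)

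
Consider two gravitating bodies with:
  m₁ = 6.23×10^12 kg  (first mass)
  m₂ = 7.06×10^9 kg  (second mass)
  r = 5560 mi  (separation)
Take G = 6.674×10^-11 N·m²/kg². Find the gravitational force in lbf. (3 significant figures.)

Directly: F = Gm₁m₂/r².
m₁ = 6.23×10^12 kg; m₂ = 7.06×10^9 kg; r = 5560 mi = 8.948×10^6 m; G = 6.674×10^-11 N·m²/kg².
F = 0.03666 N  (the unit combination reduces to kg·m/s² = N)
0.03666 N × (1 lbf / 4.448 N) = 0.008242 lbf

0.00824 lbf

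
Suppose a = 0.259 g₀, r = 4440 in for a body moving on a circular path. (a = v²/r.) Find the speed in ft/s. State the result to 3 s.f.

55.5 ft/s

Rearranging: v = √(a·r).
a = 0.259 g₀ = 2.540 m/s²; r = 4440 in = 112.8 m.
v = 16.92 m/s
16.92 m/s × (1 ft/s / 0.3048 m/s) = 55.53 ft/s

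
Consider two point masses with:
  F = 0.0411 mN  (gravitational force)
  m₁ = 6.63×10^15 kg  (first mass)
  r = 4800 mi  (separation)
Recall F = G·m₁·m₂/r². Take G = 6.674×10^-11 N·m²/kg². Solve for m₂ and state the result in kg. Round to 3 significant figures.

5540 kg

From Newton's law of gravitation: m₂ = F·r²/(G·m₁).
F = 0.0411 mN = 4.110×10^-5 N; m₁ = 6.63×10^15 kg; r = 4800 mi = 7.725×10^6 m; G = 6.674×10^-11 N·m²/kg².
m₂ = 5543 kg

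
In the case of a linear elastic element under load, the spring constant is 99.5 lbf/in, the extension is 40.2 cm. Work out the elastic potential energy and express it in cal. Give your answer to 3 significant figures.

337 cal

U is given directly by: U = ½kx².
k = 99.5 lbf/in = 17425 N/m; x = 40.2 cm = 0.4020 m.
U = 1408 J  (the unit combination reduces to kg·m²/s² = J)
1408 J × (1 cal / 4.184 J) = 336.5 cal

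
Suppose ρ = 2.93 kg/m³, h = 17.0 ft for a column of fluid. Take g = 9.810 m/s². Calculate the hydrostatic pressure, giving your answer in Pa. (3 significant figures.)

P is given directly by: P = ρgh.
ρ = 2.93 kg/m³; h = 17.0 ft = 5.182 m; g = 9.810 m/s².
P = 148.9 Pa

149 Pa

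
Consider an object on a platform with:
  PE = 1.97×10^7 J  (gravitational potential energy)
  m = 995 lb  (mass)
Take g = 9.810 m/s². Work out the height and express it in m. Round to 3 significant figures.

Rearranging: h = PE/(m·g).
PE = 1.97×10^7 J; m = 995 lb = 451.3 kg; g = 9.810 m/s².
h = 4449 m

4450 m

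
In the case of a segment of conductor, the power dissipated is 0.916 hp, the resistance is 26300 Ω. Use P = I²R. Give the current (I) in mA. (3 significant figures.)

161 mA

Rearranging: I = √(P/R).
P = 0.916 hp = 683.1 W; R = 26300 Ω.
I = 0.1612 A
0.1612 A × (1 mA / 0.001000 A) = 161.2 mA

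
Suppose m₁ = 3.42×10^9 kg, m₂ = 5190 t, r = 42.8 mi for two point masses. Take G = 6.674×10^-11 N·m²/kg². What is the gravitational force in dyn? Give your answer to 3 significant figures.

From Newton's law of gravitation: F = Gm₁m₂/r².
m₁ = 3.42×10^9 kg; m₂ = 5190 t = 5.190×10^6 kg; r = 42.8 mi = 68880 m; G = 6.674×10^-11 N·m²/kg².
F = 2.497×10^-4 N
2.497×10^-4 N × (1 dyn / 1.000×10^-5 N) = 24.97 dyn

25.0 dyn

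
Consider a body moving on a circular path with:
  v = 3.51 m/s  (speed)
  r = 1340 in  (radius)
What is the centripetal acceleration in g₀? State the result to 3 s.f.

a is given directly by: a = v²/r.
v = 3.51 m/s; r = 1340 in = 34.04 m.
a = 0.3620 m/s²
0.3620 m/s² × (1 g₀ / 9.807 m/s²) = 0.03691 g₀

0.0369 g₀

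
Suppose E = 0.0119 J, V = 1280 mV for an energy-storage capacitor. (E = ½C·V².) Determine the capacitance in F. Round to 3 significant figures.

0.0145 F

Rearranging E = ½C·V² for C: C = 2E/V².
E = 0.0119 J; V = 1280 mV = 1.280 V.
C = 0.01453 F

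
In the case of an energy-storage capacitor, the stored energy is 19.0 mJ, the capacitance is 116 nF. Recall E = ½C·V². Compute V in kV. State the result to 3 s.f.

Solving E = ½C·V² for V: V = √(2E/C).
E = 19.0 mJ = 0.01900 J; C = 116 nF = 1.160×10^-7 F.
V = 572.4 V
572.4 V × (1 kV / 1000 V) = 0.5724 kV

0.572 kV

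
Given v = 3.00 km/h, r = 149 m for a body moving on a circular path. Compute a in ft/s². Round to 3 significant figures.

Directly: a = v²/r.
v = 3.00 km/h = 0.8333 m/s; r = 149 m.
a = 0.004661 m/s²
0.004661 m/s² × (1 ft/s² / 0.3048 m/s²) = 0.01529 ft/s²

0.0153 ft/s²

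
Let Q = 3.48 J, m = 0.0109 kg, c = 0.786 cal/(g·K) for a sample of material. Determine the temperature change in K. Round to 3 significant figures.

0.0971 K

Rearranging Q = m·c·ΔT for ΔT: ΔT = Q/(m·c).
Q = 3.48 J; m = 0.0109 kg; c = 0.786 cal/(g·K) = 3289 J/(kg·K).
ΔT = 0.09708 K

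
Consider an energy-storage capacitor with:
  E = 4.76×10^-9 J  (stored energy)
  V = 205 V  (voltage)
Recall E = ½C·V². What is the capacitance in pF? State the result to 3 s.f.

0.227 pF

Rearranging E = ½C·V² for C: C = 2E/V².
E = 4.76×10^-9 J; V = 205 V.
C = 2.265×10^-13 F
2.265×10^-13 F × (1 pF / 1.000×10^-12 F) = 0.2265 pF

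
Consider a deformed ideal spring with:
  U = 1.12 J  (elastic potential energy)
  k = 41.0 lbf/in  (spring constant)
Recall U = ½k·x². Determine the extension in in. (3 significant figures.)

Solving U = ½k·x² for x: x = √(2U/k).
U = 1.12 J; k = 41.0 lbf/in = 7180 N/m.
x = 0.01766 m
0.01766 m × (1 in / 0.02540 m) = 0.6954 in

0.695 in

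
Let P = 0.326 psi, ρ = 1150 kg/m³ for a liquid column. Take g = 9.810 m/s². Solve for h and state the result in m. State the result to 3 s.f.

0.199 m

Rearranging P = ρ·g·h for h: h = P/(ρ·g).
P = 0.326 psi = 2248 Pa; ρ = 1150 kg/m³; g = 9.810 m/s².
h = 0.1992 m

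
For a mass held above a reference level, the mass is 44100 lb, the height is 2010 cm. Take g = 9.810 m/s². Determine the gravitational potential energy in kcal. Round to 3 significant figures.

943 kcal

Directly: PE = mgh.
m = 44100 lb = 20003 kg; h = 2010 cm = 20.10 m; g = 9.810 m/s².
PE = 3.944×10^6 J
3.944×10^6 J × (1 kcal / 4184 J) = 942.7 kcal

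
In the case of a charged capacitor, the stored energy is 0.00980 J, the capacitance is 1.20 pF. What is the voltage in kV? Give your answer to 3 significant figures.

Solving E = ½C·V² for V: V = √(2E/C).
E = 0.00980 J; C = 1.20 pF = 1.200×10^-12 F.
V = 1.278×10^5 V
1.278×10^5 V × (1 kV / 1000 V) = 127.8 kV

128 kV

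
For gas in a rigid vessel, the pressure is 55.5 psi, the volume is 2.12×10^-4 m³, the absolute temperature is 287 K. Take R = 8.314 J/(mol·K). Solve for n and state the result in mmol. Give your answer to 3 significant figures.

Rearranging: n = PV/(RT).
P = 55.5 psi = 3.827×10^5 Pa; V = 2.12×10^-4 m³; T = 287 K; R = 8.314 J/(mol·K).
n = 0.03400 mol
0.03400 mol × (1 mmol / 0.001000 mol) = 34.00 mmol

34.0 mmol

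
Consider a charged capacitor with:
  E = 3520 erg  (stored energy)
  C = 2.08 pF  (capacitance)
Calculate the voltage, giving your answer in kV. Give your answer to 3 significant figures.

18.4 kV

Rearranging E = ½C·V² for V: V = √(2E/C).
E = 3520 erg = 3.520×10^-4 J; C = 2.08 pF = 2.080×10^-12 F.
V = 18397 V  (the unit combination reduces to kg·m²/(A·s³) = V)
18397 V × (1 kV / 1000 V) = 18.40 kV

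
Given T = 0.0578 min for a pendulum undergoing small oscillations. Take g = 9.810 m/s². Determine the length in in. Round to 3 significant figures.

Solving T = 2π√(L/g) for L: L = g·(T/2π)².
T = 0.0578 min = 3.468 s; g = 9.810 m/s².
L = 2.989 m
2.989 m × (1 in / 0.02540 m) = 117.7 in

118 in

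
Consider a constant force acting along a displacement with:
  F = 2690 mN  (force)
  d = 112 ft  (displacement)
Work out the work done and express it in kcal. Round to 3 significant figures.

0.0219 kcal

Directly: W = F·d.
F = 2690 mN = 2.690 N; d = 112 ft = 34.14 m.
W = 91.83 J  (the unit combination reduces to kg·m²/s² = J)
91.83 J × (1 kcal / 4184 J) = 0.02195 kcal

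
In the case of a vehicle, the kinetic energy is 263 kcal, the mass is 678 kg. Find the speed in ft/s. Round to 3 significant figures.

Rearranging KE = ½mv² for v: v = √(2·KE/m).
KE = 263 kcal = 1.100×10^6 J; m = 678 kg.
v = 56.97 m/s
56.97 m/s × (1 ft/s / 0.3048 m/s) = 186.9 ft/s

187 ft/s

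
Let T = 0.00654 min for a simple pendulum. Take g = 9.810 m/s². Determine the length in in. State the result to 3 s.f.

1.51 in

Rearranging: L = g·(T/2π)².
T = 0.00654 min = 0.3924 s; g = 9.810 m/s².
L = 0.03826 m
0.03826 m × (1 in / 0.02540 m) = 1.506 in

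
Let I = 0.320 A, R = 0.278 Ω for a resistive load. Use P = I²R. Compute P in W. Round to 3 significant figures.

0.0285 W

Directly: P = I²R.
I = 0.320 A; R = 0.278 Ω.
P = 0.02847 W  (the unit combination reduces to kg·m²/s³ = W)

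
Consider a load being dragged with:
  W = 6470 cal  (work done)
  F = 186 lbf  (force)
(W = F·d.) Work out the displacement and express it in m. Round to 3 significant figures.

Rearranging W = F·d for d: d = W/F.
W = 6470 cal = 27070 J; F = 186 lbf = 827.4 N.
d = 32.72 m

32.7 m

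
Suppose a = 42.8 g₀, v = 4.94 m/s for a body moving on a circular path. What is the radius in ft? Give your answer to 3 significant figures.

0.191 ft

Rearranging: r = v²/a.
a = 42.8 g₀ = 419.7 m/s²; v = 4.94 m/s.
r = 0.05814 m
0.05814 m × (1 ft / 0.3048 m) = 0.1908 ft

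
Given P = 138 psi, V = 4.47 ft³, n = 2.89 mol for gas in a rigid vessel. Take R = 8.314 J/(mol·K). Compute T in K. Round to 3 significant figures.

From the ideal-gas law: T = PV/(nR).
P = 138 psi = 9.515×10^5 Pa; V = 4.47 ft³ = 0.1266 m³; n = 2.89 mol; R = 8.314 J/(mol·K).
T = 5012 K

5010 K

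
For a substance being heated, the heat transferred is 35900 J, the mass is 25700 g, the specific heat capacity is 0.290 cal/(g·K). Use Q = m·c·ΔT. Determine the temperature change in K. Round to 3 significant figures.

Rearranging: ΔT = Q/(m·c).
Q = 35900 J; m = 25700 g = 25.70 kg; c = 0.290 cal/(g·K) = 1213 J/(kg·K).
ΔT = 1.151 K

1.15 K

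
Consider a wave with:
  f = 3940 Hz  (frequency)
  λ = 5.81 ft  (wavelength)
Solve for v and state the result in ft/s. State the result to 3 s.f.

Directly: v = fλ.
f = 3940 Hz; λ = 5.81 ft = 1.771 m.
v = 6977 m/s
6977 m/s × (1 ft/s / 0.3048 m/s) = 22891 ft/s

22900 ft/s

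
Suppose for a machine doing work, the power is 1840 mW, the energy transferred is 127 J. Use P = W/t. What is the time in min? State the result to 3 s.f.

Rearranging: t = W/P.
P = 1840 mW = 1.840 W; W = 127 J.
t = 69.02 s
69.02 s × (1 min / 60.00 s) = 1.150 min

1.15 min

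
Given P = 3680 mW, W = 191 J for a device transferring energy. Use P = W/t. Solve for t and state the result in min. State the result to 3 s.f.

Solving P = W/t for t: t = W/P.
P = 3680 mW = 3.680 W; W = 191 J.
t = 51.90 s
51.90 s × (1 min / 60.00 s) = 0.8650 min

0.865 min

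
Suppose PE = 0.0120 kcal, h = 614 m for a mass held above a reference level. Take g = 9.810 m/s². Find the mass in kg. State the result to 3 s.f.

0.00834 kg

Rearranging PE = m·g·h for m: m = PE/(g·h).
PE = 0.0120 kcal = 50.21 J; h = 614 m; g = 9.810 m/s².
m = 0.008336 kg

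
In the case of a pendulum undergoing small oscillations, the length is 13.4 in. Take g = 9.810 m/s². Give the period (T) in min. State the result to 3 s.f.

0.0195 min

T is given directly by: T = 2π√(L/g).
L = 13.4 in = 0.3404 m; g = 9.810 m/s².
T = 1.170 s
1.170 s × (1 min / 60.00 s) = 0.01951 min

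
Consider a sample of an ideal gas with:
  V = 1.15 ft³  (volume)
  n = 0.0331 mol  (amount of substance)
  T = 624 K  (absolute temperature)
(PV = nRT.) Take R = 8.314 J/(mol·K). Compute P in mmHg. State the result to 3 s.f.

39.6 mmHg

From the ideal-gas law: P = nRT/V.
V = 1.15 ft³ = 0.03256 m³; n = 0.0331 mol; T = 624 K; R = 8.314 J/(mol·K).
P = 5273 Pa
5273 Pa × (1 mmHg / 133.3 Pa) = 39.55 mmHg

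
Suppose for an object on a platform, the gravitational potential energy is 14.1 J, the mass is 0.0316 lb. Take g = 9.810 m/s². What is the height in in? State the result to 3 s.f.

3950 in

Rearranging: h = PE/(m·g).
PE = 14.1 J; m = 0.0316 lb = 0.01433 kg; g = 9.810 m/s².
h = 100.3 m
100.3 m × (1 in / 0.02540 m) = 3948 in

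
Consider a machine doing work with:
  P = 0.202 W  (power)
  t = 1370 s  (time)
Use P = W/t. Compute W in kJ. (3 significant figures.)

Solving P = W/t for W: W = P·t.
P = 0.202 W; t = 1370 s.
W = 276.7 J  (the unit combination reduces to kg·m²/s² = J)
276.7 J × (1 kJ / 1000 J) = 0.2767 kJ

0.277 kJ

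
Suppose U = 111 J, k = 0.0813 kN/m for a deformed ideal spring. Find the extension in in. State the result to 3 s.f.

65.1 in

Rearranging U = ½k·x² for x: x = √(2U/k).
U = 111 J; k = 0.0813 kN/m = 81.30 N/m.
x = 1.652 m
1.652 m × (1 in / 0.02540 m) = 65.06 in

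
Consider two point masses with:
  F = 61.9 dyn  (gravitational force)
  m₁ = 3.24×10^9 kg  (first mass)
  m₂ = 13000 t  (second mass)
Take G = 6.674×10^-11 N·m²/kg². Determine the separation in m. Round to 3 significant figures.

67400 m

From Newton's law of gravitation: r = √(G·m₁m₂/F).
F = 61.9 dyn = 6.190×10^-4 N; m₁ = 3.24×10^9 kg; m₂ = 13000 t = 1.300×10^7 kg; G = 6.674×10^-11 N·m²/kg².
r = 67389 m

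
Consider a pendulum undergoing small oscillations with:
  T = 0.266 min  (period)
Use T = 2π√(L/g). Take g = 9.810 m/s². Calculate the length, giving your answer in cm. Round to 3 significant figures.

Solving T = 2π√(L/g) for L: L = g·(T/2π)².
T = 0.266 min = 15.96 s; g = 9.810 m/s².
L = 63.30 m
63.30 m × (1 cm / 0.01000 m) = 6330 cm

6330 cm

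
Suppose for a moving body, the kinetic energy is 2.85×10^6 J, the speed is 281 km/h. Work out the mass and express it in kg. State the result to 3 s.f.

Rearranging KE = ½mv² for m: m = 2·KE/v².
KE = 2.85×10^6 J; v = 281 km/h = 78.06 m/s.
m = 935.6 kg

936 kg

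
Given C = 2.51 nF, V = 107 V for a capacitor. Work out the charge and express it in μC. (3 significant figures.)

0.269 μC

Rearranging C = Q/V for Q: Q = CV.
C = 2.51 nF = 2.510×10^-9 F; V = 107 V.
Q = 2.686×10^-7 C
2.686×10^-7 C × (1 μC / 1.000×10^-6 C) = 0.2686 μC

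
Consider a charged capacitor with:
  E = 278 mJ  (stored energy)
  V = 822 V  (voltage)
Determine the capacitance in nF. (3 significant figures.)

823 nF

Rearranging: C = 2E/V².
E = 278 mJ = 0.2780 J; V = 822 V.
C = 8.229×10^-7 F
8.229×10^-7 F × (1 nF / 1.000×10^-9 F) = 822.9 nF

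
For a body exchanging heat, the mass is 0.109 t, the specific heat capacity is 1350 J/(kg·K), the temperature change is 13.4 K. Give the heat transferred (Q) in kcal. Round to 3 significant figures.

Directly: Q = mcΔT.
m = 0.109 t = 109.0 kg; c = 1350 J/(kg·K); ΔT = 13.4 K.
Q = 1.972×10^6 J
1.972×10^6 J × (1 kcal / 4184 J) = 471.3 kcal

471 kcal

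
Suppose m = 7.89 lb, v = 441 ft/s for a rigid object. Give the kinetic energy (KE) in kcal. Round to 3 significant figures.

7.73 kcal

KE is given directly by: KE = ½mv².
m = 7.89 lb = 3.579 kg; v = 441 ft/s = 134.4 m/s.
KE = 32331 J
32331 J × (1 kcal / 4184 J) = 7.727 kcal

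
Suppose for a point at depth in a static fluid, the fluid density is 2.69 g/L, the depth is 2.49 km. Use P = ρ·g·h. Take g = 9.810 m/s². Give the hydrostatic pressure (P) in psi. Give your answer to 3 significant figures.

9.53 psi

Directly: P = ρgh.
ρ = 2.69 g/L = 2.690 kg/m³; h = 2.49 km = 2490 m; g = 9.810 m/s².
P = 65708 Pa
65708 Pa × (1 psi / 6895 Pa) = 9.530 psi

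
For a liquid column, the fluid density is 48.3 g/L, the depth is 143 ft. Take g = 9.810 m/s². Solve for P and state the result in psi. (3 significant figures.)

3.00 psi

P is given directly by: P = ρgh.
ρ = 48.3 g/L = 48.30 kg/m³; h = 143 ft = 43.59 m; g = 9.810 m/s².
P = 20652 Pa
20652 Pa × (1 psi / 6895 Pa) = 2.995 psi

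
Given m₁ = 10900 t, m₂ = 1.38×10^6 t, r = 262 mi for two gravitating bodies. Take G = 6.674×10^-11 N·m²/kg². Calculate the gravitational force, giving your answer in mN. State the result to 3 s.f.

From Newton's law of gravitation: F = Gm₁m₂/r².
m₁ = 10900 t = 1.090×10^7 kg; m₂ = 1.38×10^6 t = 1.380×10^9 kg; r = 262 mi = 4.216×10^5 m; G = 6.674×10^-11 N·m²/kg².
F = 5.647×10^-6 N
5.647×10^-6 N × (1 mN / 0.001000 N) = 0.005647 mN

0.00565 mN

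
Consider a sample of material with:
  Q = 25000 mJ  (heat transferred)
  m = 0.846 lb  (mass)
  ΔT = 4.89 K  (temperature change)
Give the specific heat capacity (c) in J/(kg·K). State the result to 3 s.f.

13.3 J/(kg·K)

Rearranging Q = m·c·ΔT for c: c = Q/(m·ΔT).
Q = 25000 mJ = 25.00 J; m = 0.846 lb = 0.3837 kg; ΔT = 4.89 K.
c = 13.32 J/(kg·K)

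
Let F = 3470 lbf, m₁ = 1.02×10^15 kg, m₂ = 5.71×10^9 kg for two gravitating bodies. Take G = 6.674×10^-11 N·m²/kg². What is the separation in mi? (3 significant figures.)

98.6 mi

Rearranging: r = √(G·m₁m₂/F).
F = 3470 lbf = 15435 N; m₁ = 1.02×10^15 kg; m₂ = 5.71×10^9 kg; G = 6.674×10^-11 N·m²/kg².
r = 1.587×10^5 m
1.587×10^5 m × (1 mi / 1609 m) = 98.61 mi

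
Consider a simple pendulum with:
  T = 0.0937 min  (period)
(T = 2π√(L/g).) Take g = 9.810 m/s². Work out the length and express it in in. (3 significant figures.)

Solving T = 2π√(L/g) for L: L = g·(T/2π)².
T = 0.0937 min = 5.622 s; g = 9.810 m/s².
L = 7.854 m
7.854 m × (1 in / 0.02540 m) = 309.2 in

309 in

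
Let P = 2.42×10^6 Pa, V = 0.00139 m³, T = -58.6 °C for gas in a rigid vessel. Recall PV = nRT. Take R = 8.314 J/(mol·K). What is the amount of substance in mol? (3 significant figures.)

From the ideal-gas law: n = PV/(RT).
P = 2.42×10^6 Pa; V = 0.00139 m³; T = -58.6 °C = 214.5 K; R = 8.314 J/(mol·K).
n = 1.886 mol

1.89 mol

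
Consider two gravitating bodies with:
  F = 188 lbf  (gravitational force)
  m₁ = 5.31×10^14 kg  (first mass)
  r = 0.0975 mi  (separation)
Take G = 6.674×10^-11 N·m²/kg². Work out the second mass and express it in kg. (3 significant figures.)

581 kg

Rearranging F = G·m₁·m₂/r² for m₂: m₂ = F·r²/(G·m₁).
F = 188 lbf = 836.3 N; m₁ = 5.31×10^14 kg; r = 0.0975 mi = 156.9 m; G = 6.674×10^-11 N·m²/kg².
m₂ = 581.0 kg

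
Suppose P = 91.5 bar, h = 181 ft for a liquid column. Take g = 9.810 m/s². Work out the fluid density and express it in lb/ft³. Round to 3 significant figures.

1060 lb/ft³

Rearranging P = ρ·g·h for ρ: ρ = P/(g·h).
P = 91.5 bar = 9.150×10^6 Pa; h = 181 ft = 55.17 m; g = 9.810 m/s².
ρ = 16907 kg/m³
16907 kg/m³ × (1 lb/ft³ / 16.02 kg/m³) = 1055 lb/ft³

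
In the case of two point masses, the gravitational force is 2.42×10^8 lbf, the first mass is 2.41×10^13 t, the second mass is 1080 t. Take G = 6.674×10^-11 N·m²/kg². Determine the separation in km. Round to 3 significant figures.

Solving F = G·m₁·m₂/r² for r: r = √(G·m₁m₂/F).
F = 2.42×10^8 lbf = 1.076×10^9 N; m₁ = 2.41×10^13 t = 2.410×10^16 kg; m₂ = 1080 t = 1.080×10^6 kg; G = 6.674×10^-11 N·m²/kg².
r = 40.17 m
40.17 m × (1 km / 1000 m) = 0.04017 km

0.0402 km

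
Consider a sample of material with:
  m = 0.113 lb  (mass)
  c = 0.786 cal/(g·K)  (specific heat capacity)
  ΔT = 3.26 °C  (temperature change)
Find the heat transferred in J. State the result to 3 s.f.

550 J

Q is given directly by: Q = mcΔT.
m = 0.113 lb = 0.05126 kg; c = 0.786 cal/(g·K) = 3289 J/(kg·K); ΔT = 3.26 °C = 3.260 K.
Q = 549.5 J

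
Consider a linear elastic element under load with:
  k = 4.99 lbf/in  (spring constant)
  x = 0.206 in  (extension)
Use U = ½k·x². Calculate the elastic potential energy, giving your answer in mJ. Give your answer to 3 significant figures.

12.0 mJ

U is given directly by: U = ½kx².
k = 4.99 lbf/in = 873.9 N/m; x = 0.206 in = 0.005232 m.
U = 0.01196 J
0.01196 J × (1 mJ / 0.001000 J) = 11.96 mJ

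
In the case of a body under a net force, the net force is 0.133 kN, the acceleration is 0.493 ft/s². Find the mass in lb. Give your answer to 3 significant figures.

Solving F = m·a for m: m = F/a.
F = 0.133 kN = 133.0 N; a = 0.493 ft/s² = 0.1503 m/s².
m = 885.1 kg
885.1 kg × (1 lb / 0.4536 kg) = 1951 lb

1950 lb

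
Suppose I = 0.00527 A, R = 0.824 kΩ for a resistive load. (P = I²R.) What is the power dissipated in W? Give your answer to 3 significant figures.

0.0229 W

P is given directly by: P = I²R.
I = 0.00527 A; R = 0.824 kΩ = 824.0 Ω.
P = 0.02288 W  (the unit combination reduces to kg·m²/s³ = W)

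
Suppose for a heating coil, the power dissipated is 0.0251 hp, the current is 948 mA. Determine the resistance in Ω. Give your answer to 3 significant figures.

Solving P = I²R for R: R = P/I².
P = 0.0251 hp = 18.72 W; I = 948 mA = 0.9480 A.
R = 20.83 Ω

20.8 Ω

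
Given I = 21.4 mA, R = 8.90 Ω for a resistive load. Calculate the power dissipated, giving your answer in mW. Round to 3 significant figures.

4.08 mW

P is given directly by: P = I²R.
I = 21.4 mA = 0.02140 A; R = 8.90 Ω.
P = 0.004076 W  (the unit combination reduces to kg·m²/s³ = W)
0.004076 W × (1 mW / 0.001000 W) = 4.076 mW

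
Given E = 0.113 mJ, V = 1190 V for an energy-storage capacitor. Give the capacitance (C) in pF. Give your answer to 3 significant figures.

Solving E = ½C·V² for C: C = 2E/V².
E = 0.113 mJ = 1.130×10^-4 J; V = 1190 V.
C = 1.596×10^-10 F
1.596×10^-10 F × (1 pF / 1.000×10^-12 F) = 159.6 pF

160 pF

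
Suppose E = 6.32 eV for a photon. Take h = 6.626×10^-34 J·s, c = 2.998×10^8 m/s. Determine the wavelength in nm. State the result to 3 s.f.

Solving E = h·c/λ for λ: λ = hc/E.
E = 6.32 eV = 1.013×10^-18 J; h = 6.626×10^-34 J·s; c = 2.998×10^8 m/s.
λ = 1.962×10^-7 m
1.962×10^-7 m × (1 nm / 1.000×10^-9 m) = 196.2 nm

196 nm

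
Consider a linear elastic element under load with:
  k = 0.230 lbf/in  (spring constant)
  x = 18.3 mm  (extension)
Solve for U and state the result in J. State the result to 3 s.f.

Directly: U = ½kx².
k = 0.230 lbf/in = 40.28 N/m; x = 18.3 mm = 0.01830 m.
U = 0.006745 J

0.00674 J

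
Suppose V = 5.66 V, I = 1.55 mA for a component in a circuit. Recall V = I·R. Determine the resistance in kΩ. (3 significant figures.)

From Ohm's law: R = V/I.
V = 5.66 V; I = 1.55 mA = 0.001550 A.
R = 3652 Ω
3652 Ω × (1 kΩ / 1000 Ω) = 3.652 kΩ

3.65 kΩ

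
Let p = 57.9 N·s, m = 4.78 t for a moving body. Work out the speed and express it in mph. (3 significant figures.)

0.0271 mph

Rearranging p = m·v for v: v = p/m.
p = 57.9 N·s = 57.90 kg·m/s; m = 4.78 t = 4780 kg.
v = 0.01211 m/s
0.01211 m/s × (1 mph / 0.4470 m/s) = 0.02710 mph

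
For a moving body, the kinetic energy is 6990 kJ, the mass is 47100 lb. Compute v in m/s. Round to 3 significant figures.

25.6 m/s

Solving KE = ½mv² for v: v = √(2·KE/m).
KE = 6990 kJ = 6.990×10^6 J; m = 47100 lb = 21364 kg.
v = 25.58 m/s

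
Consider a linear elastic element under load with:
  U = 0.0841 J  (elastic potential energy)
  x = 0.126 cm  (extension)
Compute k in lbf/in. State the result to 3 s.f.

605 lbf/in

Rearranging U = ½k·x² for k: k = 2U/x².
U = 0.0841 J; x = 0.126 cm = 0.001260 m.
k = 1.059×10^5 N/m
1.059×10^5 N/m × (1 lbf/in / 175.1 N/m) = 605.0 lbf/in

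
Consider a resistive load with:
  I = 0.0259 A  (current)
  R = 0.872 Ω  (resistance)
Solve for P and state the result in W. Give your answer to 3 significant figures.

5.85×10^-4 W

Directly: P = I²R.
I = 0.0259 A; R = 0.872 Ω.
P = 5.849×10^-4 W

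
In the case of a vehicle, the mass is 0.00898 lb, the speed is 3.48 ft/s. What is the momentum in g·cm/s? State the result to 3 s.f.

Directly: p = mv.
m = 0.00898 lb = 0.004073 kg; v = 3.48 ft/s = 1.061 m/s.
p = 0.004321 kg·m/s
0.004321 kg·m/s × (1 g·cm/s / 1.000×10^-5 kg·m/s) = 432.1 g·cm/s

432 g·cm/s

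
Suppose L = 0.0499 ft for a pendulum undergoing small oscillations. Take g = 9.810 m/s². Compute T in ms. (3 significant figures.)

247 ms

T is given directly by: T = 2π√(L/g).
L = 0.0499 ft = 0.01521 m; g = 9.810 m/s².
T = 0.2474 s
0.2474 s × (1 ms / 0.001000 s) = 247.4 ms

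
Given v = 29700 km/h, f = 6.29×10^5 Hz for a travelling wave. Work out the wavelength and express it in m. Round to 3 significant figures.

0.0131 m

Solving v = f·λ for λ: λ = v/f.
v = 29700 km/h = 8250 m/s; f = 6.29×10^5 Hz.
λ = 0.01312 m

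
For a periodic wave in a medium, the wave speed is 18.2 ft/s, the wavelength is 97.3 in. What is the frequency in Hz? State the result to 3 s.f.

2.24 Hz

Rearranging v = f·λ for f: f = v/λ.
v = 18.2 ft/s = 5.547 m/s; λ = 97.3 in = 2.471 m.
f = 2.245 Hz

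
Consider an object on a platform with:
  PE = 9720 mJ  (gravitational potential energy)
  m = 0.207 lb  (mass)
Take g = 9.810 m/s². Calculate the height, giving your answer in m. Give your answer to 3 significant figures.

10.6 m

Solving PE = m·g·h for h: h = PE/(m·g).
PE = 9720 mJ = 9.720 J; m = 0.207 lb = 0.09389 kg; g = 9.810 m/s².
h = 10.55 m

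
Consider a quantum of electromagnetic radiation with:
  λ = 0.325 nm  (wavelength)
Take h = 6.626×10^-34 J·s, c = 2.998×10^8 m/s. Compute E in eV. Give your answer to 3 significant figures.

3810 eV

E is given directly by: E = hc/λ.
λ = 0.325 nm = 3.250×10^-10 m; h = 6.626×10^-34 J·s; c = 2.998×10^8 m/s.
E = 6.112×10^-16 J  (the unit combination reduces to kg·m²/s² = J)
6.112×10^-16 J × (1 eV / 1.602×10^-19 J) = 3815 eV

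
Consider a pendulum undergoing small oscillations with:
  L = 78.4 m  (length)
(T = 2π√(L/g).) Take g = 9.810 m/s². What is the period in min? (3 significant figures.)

T is given directly by: T = 2π√(L/g).
L = 78.4 m; g = 9.810 m/s².
T = 17.76 s
17.76 s × (1 min / 60.00 s) = 0.2960 min

0.296 min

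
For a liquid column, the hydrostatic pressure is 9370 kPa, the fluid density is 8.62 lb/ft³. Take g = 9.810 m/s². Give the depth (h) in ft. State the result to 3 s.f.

Rearranging P = ρ·g·h for h: h = P/(ρ·g).
P = 9370 kPa = 9.370×10^6 Pa; ρ = 8.62 lb/ft³ = 138.1 kg/m³; g = 9.810 m/s².
h = 6917 m
6917 m × (1 ft / 0.3048 m) = 22695 ft

22700 ft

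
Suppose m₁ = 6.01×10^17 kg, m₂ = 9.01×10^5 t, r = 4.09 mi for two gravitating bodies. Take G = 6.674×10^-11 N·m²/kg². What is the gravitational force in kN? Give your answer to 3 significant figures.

From Newton's law of gravitation: F = Gm₁m₂/r².
m₁ = 6.01×10^17 kg; m₂ = 9.01×10^5 t = 9.010×10^8 kg; r = 4.09 mi = 6582 m; G = 6.674×10^-11 N·m²/kg².
F = 8.341×10^8 N  (the unit combination reduces to kg·m/s² = N)
8.341×10^8 N × (1 kN / 1000 N) = 8.341×10^5 kN

8.34×10^5 kN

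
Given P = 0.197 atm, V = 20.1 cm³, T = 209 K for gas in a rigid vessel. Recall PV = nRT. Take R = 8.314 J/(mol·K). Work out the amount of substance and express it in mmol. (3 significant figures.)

From the ideal-gas law: n = PV/(RT).
P = 0.197 atm = 19961 Pa; V = 20.1 cm³ = 2.010×10^-5 m³; T = 209 K; R = 8.314 J/(mol·K).
n = 2.309×10^-4 mol
2.309×10^-4 mol × (1 mmol / 0.001000 mol) = 0.2309 mmol

0.231 mmol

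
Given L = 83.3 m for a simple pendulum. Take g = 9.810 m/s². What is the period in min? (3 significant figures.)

T is given directly by: T = 2π√(L/g).
L = 83.3 m; g = 9.810 m/s².
T = 18.31 s
18.31 s × (1 min / 60.00 s) = 0.3052 min

0.305 min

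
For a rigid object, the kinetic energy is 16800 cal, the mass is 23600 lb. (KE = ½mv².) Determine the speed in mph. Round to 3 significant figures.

8.11 mph

Rearranging KE = ½mv² for v: v = √(2·KE/m).
KE = 16800 cal = 70291 J; m = 23600 lb = 10705 kg.
v = 3.624 m/s
3.624 m/s × (1 mph / 0.4470 m/s) = 8.106 mph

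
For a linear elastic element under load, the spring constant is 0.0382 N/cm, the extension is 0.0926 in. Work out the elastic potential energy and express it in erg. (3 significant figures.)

U is given directly by: U = ½kx².
k = 0.0382 N/cm = 3.820 N/m; x = 0.0926 in = 0.002352 m.
U = 1.057×10^-5 J  (the unit combination reduces to kg·m²/s² = J)
1.057×10^-5 J × (1 erg / 1.000×10^-7 J) = 105.7 erg

106 erg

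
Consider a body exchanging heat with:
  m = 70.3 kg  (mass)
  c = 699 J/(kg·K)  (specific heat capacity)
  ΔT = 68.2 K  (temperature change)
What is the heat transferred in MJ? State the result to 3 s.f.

Q is given directly by: Q = mcΔT.
m = 70.3 kg; c = 699 J/(kg·K); ΔT = 68.2 K.
Q = 3.351×10^6 J
3.351×10^6 J × (1 MJ / 1.000×10^6 J) = 3.351 MJ

3.35 MJ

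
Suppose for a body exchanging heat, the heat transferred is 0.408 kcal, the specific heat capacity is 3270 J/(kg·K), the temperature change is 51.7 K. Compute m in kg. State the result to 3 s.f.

Rearranging: m = Q/(c·ΔT).
Q = 0.408 kcal = 1707 J; c = 3270 J/(kg·K); ΔT = 51.7 K.
m = 0.01010 kg

0.0101 kg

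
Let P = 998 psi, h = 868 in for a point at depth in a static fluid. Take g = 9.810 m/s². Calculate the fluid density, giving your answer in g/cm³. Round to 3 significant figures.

31.8 g/cm³

Solving P = ρ·g·h for ρ: ρ = P/(g·h).
P = 998 psi = 6.881×10^6 Pa; h = 868 in = 22.05 m; g = 9.810 m/s².
ρ = 31815 kg/m³
31815 kg/m³ × (1 g/cm³ / 1000 kg/m³) = 31.81 g/cm³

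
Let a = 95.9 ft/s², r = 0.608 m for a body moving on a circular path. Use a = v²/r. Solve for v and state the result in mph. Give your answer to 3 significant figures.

Solving a = v²/r for v: v = √(a·r).
a = 95.9 ft/s² = 29.23 m/s²; r = 0.608 m.
v = 4.216 m/s
4.216 m/s × (1 mph / 0.4470 m/s) = 9.430 mph

9.43 mph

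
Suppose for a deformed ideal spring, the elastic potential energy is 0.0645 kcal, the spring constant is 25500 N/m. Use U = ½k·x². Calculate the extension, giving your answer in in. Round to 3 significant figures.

Rearranging U = ½k·x² for x: x = √(2U/k).
U = 0.0645 kcal = 269.9 J; k = 25500 N/m.
x = 0.1455 m
0.1455 m × (1 in / 0.02540 m) = 5.728 in

5.73 in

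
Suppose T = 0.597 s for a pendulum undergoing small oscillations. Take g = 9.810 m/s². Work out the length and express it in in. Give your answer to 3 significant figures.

Rearranging T = 2π√(L/g) for L: L = g·(T/2π)².
T = 0.597 s; g = 9.810 m/s².
L = 0.08856 m
0.08856 m × (1 in / 0.02540 m) = 3.487 in

3.49 in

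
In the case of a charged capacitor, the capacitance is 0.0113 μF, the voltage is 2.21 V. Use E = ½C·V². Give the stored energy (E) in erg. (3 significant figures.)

E is given directly by: E = ½CV².
C = 0.0113 μF = 1.130×10^-8 F; V = 2.21 V.
E = 2.760×10^-8 J  (the unit combination reduces to kg·m²/s² = J)
2.760×10^-8 J × (1 erg / 1.000×10^-7 J) = 0.2760 erg

0.276 erg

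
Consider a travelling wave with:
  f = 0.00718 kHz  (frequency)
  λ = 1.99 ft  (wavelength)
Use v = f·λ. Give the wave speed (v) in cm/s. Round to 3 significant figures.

436 cm/s

v is given directly by: v = fλ.
f = 0.00718 kHz = 7.180 Hz; λ = 1.99 ft = 0.6066 m.
v = 4.355 m/s
4.355 m/s × (1 cm/s / 0.01000 m/s) = 435.5 cm/s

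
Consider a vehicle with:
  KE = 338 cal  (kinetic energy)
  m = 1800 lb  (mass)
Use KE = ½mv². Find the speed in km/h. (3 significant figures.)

Solving KE = ½mv² for v: v = √(2·KE/m).
KE = 338 cal = 1414 J; m = 1800 lb = 816.5 kg.
v = 1.861 m/s
1.861 m/s × (1 km/h / 0.2778 m/s) = 6.700 km/h

6.70 km/h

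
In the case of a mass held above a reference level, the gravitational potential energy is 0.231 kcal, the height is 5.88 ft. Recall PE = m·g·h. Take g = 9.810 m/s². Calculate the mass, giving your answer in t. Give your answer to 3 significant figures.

Rearranging PE = m·g·h for m: m = PE/(g·h).
PE = 0.231 kcal = 966.5 J; h = 5.88 ft = 1.792 m; g = 9.810 m/s².
m = 54.97 kg
54.97 kg × (1 t / 1000 kg) = 0.05497 t

0.0550 t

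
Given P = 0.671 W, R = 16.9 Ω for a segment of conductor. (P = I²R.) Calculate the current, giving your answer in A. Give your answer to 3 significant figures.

Rearranging: I = √(P/R).
P = 0.671 W; R = 16.9 Ω.
I = 0.1993 A

0.199 A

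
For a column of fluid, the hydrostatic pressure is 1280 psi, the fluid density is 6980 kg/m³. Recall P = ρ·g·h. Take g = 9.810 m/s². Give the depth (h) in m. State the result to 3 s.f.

Solving P = ρ·g·h for h: h = P/(ρ·g).
P = 1280 psi = 8.825×10^6 Pa; ρ = 6980 kg/m³; g = 9.810 m/s².
h = 128.9 m

129 m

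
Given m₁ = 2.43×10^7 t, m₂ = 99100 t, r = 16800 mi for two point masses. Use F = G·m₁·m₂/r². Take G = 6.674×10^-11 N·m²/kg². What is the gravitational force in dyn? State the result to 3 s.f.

From Newton's law of gravitation: F = Gm₁m₂/r².
m₁ = 2.43×10^7 t = 2.430×10^10 kg; m₂ = 99100 t = 9.910×10^7 kg; r = 16800 mi = 2.704×10^7 m; G = 6.674×10^-11 N·m²/kg².
F = 2.199×10^-7 N  (the unit combination reduces to kg·m/s² = N)
2.199×10^-7 N × (1 dyn / 1.000×10^-5 N) = 0.02199 dyn

0.0220 dyn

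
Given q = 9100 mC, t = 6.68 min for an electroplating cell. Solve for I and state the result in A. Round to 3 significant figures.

Rearranging: I = q/t.
q = 9100 mC = 9.100 C; t = 6.68 min = 400.8 s.
I = 0.02270 A

0.0227 A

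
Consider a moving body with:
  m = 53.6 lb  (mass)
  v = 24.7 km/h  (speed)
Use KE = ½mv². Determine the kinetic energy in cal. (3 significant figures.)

137 cal

KE is given directly by: KE = ½mv².
m = 53.6 lb = 24.31 kg; v = 24.7 km/h = 6.861 m/s.
KE = 572.3 J
572.3 J × (1 cal / 4.184 J) = 136.8 cal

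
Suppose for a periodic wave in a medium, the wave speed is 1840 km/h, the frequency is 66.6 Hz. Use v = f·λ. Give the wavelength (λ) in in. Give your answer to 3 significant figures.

302 in

Rearranging: λ = v/f.
v = 1840 km/h = 511.1 m/s; f = 66.6 Hz.
λ = 7.674 m
7.674 m × (1 in / 0.02540 m) = 302.1 in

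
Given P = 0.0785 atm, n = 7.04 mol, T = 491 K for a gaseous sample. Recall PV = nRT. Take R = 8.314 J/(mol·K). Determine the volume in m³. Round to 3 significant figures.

3.61 m³

Rearranging: V = nRT/P.
P = 0.0785 atm = 7954 Pa; n = 7.04 mol; T = 491 K; R = 8.314 J/(mol·K).
V = 3.613 m³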